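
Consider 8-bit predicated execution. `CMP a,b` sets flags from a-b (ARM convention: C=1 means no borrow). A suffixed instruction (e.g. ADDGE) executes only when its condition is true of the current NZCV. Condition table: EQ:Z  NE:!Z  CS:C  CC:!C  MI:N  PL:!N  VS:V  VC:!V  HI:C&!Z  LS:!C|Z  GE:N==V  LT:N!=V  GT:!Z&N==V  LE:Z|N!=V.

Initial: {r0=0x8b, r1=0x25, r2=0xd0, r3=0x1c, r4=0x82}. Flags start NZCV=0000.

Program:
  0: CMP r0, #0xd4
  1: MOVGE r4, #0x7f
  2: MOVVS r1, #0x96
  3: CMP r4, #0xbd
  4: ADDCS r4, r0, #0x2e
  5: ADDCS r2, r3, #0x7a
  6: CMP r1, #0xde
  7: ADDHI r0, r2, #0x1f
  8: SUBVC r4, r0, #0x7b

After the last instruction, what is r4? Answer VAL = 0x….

[0] flags=1000 → (cmp)
[1] flags=1000 GE?F → skip
[2] flags=1000 VS?F → skip
[3] flags=1000 → (cmp)
[4] flags=1000 CS?F → skip
[5] flags=1000 CS?F → skip
[6] flags=0000 → (cmp)
[7] flags=0000 HI?F → skip
[8] flags=0000 VC?T → r4=0x10

VAL = 0x10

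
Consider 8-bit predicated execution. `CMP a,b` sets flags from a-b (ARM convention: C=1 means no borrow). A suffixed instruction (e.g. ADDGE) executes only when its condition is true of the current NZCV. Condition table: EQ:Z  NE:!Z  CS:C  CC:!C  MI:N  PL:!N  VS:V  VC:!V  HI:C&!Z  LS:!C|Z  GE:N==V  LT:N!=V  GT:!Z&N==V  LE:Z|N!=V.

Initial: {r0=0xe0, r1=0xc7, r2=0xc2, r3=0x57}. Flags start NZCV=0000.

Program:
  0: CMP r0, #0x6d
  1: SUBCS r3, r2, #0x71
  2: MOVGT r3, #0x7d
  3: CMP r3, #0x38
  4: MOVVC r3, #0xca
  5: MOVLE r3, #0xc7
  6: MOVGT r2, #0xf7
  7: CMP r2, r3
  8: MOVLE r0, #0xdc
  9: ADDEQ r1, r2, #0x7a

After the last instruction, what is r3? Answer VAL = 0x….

[0] flags=0011 → (cmp)
[1] flags=0011 CS?T → r3=0x51
[2] flags=0011 GT?F → skip
[3] flags=0010 → (cmp)
[4] flags=0010 VC?T → r3=0xca
[5] flags=0010 LE?F → skip
[6] flags=0010 GT?T → r2=0xf7
[7] flags=0010 → (cmp)
[8] flags=0010 LE?F → skip
[9] flags=0010 EQ?F → skip

VAL = 0xca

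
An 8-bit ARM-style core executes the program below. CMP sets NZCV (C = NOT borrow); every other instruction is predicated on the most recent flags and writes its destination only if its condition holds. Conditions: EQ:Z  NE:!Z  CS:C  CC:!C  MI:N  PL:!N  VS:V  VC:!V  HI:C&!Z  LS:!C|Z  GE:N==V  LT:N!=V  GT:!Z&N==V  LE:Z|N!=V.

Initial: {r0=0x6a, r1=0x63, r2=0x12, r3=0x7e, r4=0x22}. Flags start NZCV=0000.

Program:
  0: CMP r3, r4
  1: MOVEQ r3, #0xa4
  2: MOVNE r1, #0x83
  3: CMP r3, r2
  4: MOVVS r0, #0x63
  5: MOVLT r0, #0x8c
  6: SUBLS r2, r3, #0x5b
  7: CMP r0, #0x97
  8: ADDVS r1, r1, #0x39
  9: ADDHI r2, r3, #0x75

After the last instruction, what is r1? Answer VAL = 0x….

0: ✓ CMP  NZCV=0010
1: · MOVEQ
2: ✓ MOVNE  r1←0x83
3: ✓ CMP  NZCV=0010
4: · MOVVS
5: · MOVLT
6: · SUBLS
7: ✓ CMP  NZCV=1001
8: ✓ ADDVS  r1←0xbc
9: · ADDHI

VAL = 0xbc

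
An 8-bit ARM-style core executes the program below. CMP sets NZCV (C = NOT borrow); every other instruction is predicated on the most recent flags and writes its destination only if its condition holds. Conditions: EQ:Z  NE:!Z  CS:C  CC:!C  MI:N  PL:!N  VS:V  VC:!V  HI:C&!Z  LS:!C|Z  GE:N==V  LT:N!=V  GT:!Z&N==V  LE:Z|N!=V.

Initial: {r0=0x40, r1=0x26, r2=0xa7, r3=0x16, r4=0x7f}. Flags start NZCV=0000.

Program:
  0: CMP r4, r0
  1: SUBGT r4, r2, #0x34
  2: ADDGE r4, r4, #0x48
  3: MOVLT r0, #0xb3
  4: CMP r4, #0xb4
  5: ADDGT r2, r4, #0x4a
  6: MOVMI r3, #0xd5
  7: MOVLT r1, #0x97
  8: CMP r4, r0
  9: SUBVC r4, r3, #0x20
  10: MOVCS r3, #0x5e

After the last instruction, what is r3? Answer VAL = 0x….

VAL = 0x5e

0: ✓ CMP  NZCV=0010
1: ✓ SUBGT  r4←0x73
2: ✓ ADDGE  r4←0xbb
3: · MOVLT
4: ✓ CMP  NZCV=0010
5: ✓ ADDGT  r2←0x05
6: · MOVMI
7: · MOVLT
8: ✓ CMP  NZCV=0011
9: · SUBVC
10: ✓ MOVCS  r3←0x5e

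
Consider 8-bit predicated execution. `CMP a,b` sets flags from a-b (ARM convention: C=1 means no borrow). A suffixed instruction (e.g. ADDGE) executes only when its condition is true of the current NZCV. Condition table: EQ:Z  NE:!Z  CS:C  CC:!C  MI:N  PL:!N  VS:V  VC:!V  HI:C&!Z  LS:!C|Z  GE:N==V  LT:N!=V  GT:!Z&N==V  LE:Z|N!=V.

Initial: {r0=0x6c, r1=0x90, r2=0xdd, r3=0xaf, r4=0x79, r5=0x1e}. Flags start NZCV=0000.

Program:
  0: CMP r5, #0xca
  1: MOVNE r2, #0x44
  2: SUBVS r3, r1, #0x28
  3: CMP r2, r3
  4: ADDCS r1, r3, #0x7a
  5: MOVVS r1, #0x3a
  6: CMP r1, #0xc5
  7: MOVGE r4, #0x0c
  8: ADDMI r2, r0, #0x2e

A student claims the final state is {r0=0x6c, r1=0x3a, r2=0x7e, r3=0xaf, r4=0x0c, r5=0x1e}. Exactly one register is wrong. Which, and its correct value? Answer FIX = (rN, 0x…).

FIX = (r2, 0x44)

0: ✓ CMP  NZCV=0000
1: ✓ MOVNE  r2←0x44
2: · SUBVS
3: ✓ CMP  NZCV=1001
4: · ADDCS
5: ✓ MOVVS  r1←0x3a
6: ✓ CMP  NZCV=0000
7: ✓ MOVGE  r4←0x0c
8: · ADDMI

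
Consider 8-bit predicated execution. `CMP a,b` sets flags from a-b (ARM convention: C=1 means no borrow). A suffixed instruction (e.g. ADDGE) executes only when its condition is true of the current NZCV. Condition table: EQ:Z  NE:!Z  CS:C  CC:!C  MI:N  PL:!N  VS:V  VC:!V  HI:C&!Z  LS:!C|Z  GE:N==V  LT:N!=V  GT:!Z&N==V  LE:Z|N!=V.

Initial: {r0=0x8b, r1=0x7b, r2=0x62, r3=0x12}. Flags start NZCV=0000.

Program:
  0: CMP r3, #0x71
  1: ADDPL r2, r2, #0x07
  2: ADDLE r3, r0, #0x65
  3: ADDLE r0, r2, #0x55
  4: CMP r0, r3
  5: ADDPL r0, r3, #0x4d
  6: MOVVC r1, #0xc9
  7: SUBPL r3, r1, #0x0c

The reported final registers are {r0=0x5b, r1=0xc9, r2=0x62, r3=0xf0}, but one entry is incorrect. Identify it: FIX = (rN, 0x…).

0: ✓ CMP  NZCV=1000
1: · ADDPL
2: ✓ ADDLE  r3←0xf0
3: ✓ ADDLE  r0←0xb7
4: ✓ CMP  NZCV=1000
5: · ADDPL
6: ✓ MOVVC  r1←0xc9
7: · SUBPL

FIX = (r0, 0xb7)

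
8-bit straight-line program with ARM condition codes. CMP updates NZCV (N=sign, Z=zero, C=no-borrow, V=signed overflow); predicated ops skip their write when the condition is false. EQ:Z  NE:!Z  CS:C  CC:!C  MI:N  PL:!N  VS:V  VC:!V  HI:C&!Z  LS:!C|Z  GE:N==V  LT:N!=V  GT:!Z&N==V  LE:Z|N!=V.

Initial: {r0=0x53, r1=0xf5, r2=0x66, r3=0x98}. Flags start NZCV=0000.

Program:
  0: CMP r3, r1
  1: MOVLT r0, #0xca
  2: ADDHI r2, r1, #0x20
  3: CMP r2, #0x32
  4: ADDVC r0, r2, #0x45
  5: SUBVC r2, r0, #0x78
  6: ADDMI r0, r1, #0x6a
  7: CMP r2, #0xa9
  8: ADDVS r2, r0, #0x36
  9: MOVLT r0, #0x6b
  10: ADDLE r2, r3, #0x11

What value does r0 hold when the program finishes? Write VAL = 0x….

[0] flags=1000 → (cmp)
[1] flags=1000 LT?T → r0=0xca
[2] flags=1000 HI?F → skip
[3] flags=0010 → (cmp)
[4] flags=0010 VC?T → r0=0xab
[5] flags=0010 VC?T → r2=0x33
[6] flags=0010 MI?F → skip
[7] flags=1001 → (cmp)
[8] flags=1001 VS?T → r2=0xe1
[9] flags=1001 LT?F → skip
[10] flags=1001 LE?F → skip

VAL = 0xab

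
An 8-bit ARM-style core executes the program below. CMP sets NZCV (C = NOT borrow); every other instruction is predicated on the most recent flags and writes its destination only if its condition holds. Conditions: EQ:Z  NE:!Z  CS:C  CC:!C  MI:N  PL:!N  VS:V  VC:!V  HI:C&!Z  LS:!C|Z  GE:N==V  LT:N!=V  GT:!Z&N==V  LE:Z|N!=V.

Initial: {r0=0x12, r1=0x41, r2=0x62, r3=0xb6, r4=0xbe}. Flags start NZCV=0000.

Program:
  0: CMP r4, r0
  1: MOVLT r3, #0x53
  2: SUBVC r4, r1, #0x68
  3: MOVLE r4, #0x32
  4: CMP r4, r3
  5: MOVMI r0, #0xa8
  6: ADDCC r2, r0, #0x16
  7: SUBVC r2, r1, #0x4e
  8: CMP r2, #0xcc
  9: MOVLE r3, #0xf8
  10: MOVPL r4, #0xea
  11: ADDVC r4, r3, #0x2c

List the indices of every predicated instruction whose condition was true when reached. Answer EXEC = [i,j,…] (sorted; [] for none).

0: ✓ CMP  NZCV=1010
1: ✓ MOVLT  r3←0x53
2: ✓ SUBVC  r4←0xd9
3: ✓ MOVLE  r4←0x32
4: ✓ CMP  NZCV=1000
5: ✓ MOVMI  r0←0xa8
6: ✓ ADDCC  r2←0xbe
7: ✓ SUBVC  r2←0xf3
8: ✓ CMP  NZCV=0010
9: · MOVLE
10: ✓ MOVPL  r4←0xea
11: ✓ ADDVC  r4←0x7f

EXEC = [1,2,3,5,6,7,10,11]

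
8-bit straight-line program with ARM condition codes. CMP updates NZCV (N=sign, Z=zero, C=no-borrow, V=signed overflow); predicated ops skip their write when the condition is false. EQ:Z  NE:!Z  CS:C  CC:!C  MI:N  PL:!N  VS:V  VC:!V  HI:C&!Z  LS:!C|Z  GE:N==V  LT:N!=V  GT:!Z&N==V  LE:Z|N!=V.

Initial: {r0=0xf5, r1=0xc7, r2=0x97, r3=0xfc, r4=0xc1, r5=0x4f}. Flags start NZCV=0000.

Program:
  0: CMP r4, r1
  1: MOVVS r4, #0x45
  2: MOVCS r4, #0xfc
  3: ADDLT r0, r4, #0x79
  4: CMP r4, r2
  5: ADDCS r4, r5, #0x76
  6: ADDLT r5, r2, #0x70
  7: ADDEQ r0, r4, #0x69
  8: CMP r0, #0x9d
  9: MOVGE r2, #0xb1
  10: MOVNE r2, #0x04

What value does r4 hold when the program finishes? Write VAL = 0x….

[0] flags=1000 → (cmp)
[1] flags=1000 VS?F → skip
[2] flags=1000 CS?F → skip
[3] flags=1000 LT?T → r0=0x3a
[4] flags=0010 → (cmp)
[5] flags=0010 CS?T → r4=0xc5
[6] flags=0010 LT?F → skip
[7] flags=0010 EQ?F → skip
[8] flags=1001 → (cmp)
[9] flags=1001 GE?T → r2=0xb1
[10] flags=1001 NE?T → r2=0x04

VAL = 0xc5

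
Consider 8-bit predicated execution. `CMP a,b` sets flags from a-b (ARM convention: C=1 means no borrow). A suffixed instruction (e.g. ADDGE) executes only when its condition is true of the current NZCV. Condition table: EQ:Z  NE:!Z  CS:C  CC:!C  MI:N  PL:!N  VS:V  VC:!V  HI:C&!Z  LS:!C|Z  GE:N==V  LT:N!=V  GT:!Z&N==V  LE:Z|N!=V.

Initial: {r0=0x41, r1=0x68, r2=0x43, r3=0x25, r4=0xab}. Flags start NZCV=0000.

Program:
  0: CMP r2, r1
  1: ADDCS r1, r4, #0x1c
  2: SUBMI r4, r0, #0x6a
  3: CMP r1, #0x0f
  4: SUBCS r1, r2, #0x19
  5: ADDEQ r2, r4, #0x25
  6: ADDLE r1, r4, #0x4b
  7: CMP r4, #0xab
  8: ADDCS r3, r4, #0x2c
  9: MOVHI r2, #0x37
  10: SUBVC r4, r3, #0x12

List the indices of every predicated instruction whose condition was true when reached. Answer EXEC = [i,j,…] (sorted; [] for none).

EXEC = [2,4,8,9,10]

0: ✓ CMP  NZCV=1000
1: · ADDCS
2: ✓ SUBMI  r4←0xd7
3: ✓ CMP  NZCV=0010
4: ✓ SUBCS  r1←0x2a
5: · ADDEQ
6: · ADDLE
7: ✓ CMP  NZCV=0010
8: ✓ ADDCS  r3←0x03
9: ✓ MOVHI  r2←0x37
10: ✓ SUBVC  r4←0xf1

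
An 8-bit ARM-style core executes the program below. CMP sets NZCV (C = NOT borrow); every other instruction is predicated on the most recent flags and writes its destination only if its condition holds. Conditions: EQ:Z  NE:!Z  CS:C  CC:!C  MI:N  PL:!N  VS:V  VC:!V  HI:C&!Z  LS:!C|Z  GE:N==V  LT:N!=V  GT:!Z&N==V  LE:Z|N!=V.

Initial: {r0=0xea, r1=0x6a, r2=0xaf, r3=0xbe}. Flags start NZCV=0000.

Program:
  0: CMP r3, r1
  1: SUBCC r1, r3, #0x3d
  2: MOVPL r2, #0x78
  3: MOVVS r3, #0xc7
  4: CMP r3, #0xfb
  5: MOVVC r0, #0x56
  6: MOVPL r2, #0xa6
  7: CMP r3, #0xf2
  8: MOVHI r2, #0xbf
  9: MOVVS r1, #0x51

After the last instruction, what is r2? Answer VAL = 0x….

[0] flags=0011 → (cmp)
[1] flags=0011 CC?F → skip
[2] flags=0011 PL?T → r2=0x78
[3] flags=0011 VS?T → r3=0xc7
[4] flags=1000 → (cmp)
[5] flags=1000 VC?T → r0=0x56
[6] flags=1000 PL?F → skip
[7] flags=1000 → (cmp)
[8] flags=1000 HI?F → skip
[9] flags=1000 VS?F → skip

VAL = 0x78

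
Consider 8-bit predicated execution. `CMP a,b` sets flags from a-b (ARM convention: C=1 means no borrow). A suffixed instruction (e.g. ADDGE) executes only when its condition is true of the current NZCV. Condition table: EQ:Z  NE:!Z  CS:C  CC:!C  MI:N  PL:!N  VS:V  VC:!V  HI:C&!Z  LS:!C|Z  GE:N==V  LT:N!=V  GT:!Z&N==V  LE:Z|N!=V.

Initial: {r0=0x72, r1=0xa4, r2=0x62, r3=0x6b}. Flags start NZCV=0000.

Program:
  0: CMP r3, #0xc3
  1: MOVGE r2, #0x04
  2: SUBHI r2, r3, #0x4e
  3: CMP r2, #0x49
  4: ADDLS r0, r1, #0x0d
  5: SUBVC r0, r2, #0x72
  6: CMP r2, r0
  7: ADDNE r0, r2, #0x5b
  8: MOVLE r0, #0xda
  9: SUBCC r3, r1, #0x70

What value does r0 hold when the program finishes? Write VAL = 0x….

[0] flags=1001 → (cmp)
[1] flags=1001 GE?T → r2=0x04
[2] flags=1001 HI?F → skip
[3] flags=1000 → (cmp)
[4] flags=1000 LS?T → r0=0xb1
[5] flags=1000 VC?T → r0=0x92
[6] flags=0000 → (cmp)
[7] flags=0000 NE?T → r0=0x5f
[8] flags=0000 LE?F → skip
[9] flags=0000 CC?T → r3=0x34

VAL = 0x5f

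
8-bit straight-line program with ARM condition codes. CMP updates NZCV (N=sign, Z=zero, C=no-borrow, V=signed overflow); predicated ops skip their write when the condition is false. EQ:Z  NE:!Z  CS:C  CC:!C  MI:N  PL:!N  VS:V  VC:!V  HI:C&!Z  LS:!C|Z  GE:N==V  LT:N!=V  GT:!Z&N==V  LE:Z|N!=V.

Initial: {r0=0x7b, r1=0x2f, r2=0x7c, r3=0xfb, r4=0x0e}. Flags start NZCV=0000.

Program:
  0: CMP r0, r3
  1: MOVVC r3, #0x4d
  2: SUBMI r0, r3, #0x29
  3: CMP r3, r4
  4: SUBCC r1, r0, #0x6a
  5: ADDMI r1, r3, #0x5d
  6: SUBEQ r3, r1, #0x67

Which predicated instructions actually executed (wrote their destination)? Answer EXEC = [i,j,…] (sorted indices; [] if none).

0: ✓ CMP  NZCV=1001
1: · MOVVC
2: ✓ SUBMI  r0←0xd2
3: ✓ CMP  NZCV=1010
4: · SUBCC
5: ✓ ADDMI  r1←0x58
6: · SUBEQ

EXEC = [2,5]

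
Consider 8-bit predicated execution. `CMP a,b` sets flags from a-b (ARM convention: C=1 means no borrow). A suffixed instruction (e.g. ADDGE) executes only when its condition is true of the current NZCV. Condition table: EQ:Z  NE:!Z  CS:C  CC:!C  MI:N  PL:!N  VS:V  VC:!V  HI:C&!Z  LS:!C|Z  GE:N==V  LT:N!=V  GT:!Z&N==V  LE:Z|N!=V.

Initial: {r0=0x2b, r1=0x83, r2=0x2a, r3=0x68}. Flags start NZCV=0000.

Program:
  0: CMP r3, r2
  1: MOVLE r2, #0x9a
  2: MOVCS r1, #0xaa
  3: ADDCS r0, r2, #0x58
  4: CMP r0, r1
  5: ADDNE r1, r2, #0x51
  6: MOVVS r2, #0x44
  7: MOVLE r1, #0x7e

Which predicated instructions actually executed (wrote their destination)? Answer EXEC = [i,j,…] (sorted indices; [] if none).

EXEC = [2,3,5,7]

[0] flags=0010 → (cmp)
[1] flags=0010 LE?F → skip
[2] flags=0010 CS?T → r1=0xaa
[3] flags=0010 CS?T → r0=0x82
[4] flags=1000 → (cmp)
[5] flags=1000 NE?T → r1=0x7b
[6] flags=1000 VS?F → skip
[7] flags=1000 LE?T → r1=0x7e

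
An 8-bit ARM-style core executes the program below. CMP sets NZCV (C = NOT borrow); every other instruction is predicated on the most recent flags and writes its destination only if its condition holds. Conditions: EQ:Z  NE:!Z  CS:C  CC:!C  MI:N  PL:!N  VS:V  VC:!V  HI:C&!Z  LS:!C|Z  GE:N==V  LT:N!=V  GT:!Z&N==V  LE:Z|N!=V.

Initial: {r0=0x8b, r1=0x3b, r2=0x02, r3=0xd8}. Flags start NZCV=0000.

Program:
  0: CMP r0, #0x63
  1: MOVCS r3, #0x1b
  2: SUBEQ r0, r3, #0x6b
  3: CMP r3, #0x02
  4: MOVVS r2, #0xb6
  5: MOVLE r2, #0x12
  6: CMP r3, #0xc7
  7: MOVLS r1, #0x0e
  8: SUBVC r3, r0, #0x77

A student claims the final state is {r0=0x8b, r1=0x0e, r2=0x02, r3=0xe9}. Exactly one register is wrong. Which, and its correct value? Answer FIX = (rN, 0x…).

FIX = (r3, 0x14)

0: ✓ CMP  NZCV=0011
1: ✓ MOVCS  r3←0x1b
2: · SUBEQ
3: ✓ CMP  NZCV=0010
4: · MOVVS
5: · MOVLE
6: ✓ CMP  NZCV=0000
7: ✓ MOVLS  r1←0x0e
8: ✓ SUBVC  r3←0x14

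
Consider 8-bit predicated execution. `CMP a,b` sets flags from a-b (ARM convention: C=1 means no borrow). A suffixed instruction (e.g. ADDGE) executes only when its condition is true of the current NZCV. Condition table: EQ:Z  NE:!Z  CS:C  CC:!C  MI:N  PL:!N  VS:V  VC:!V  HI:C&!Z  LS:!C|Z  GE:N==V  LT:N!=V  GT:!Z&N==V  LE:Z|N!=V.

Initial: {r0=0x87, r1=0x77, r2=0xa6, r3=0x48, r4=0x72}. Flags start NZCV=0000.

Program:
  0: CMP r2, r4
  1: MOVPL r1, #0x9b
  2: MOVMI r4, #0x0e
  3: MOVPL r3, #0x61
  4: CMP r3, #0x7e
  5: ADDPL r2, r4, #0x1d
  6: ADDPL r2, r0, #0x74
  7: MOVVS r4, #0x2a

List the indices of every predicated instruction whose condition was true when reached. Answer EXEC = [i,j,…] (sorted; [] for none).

[0] flags=0011 → (cmp)
[1] flags=0011 PL?T → r1=0x9b
[2] flags=0011 MI?F → skip
[3] flags=0011 PL?T → r3=0x61
[4] flags=1000 → (cmp)
[5] flags=1000 PL?F → skip
[6] flags=1000 PL?F → skip
[7] flags=1000 VS?F → skip

EXEC = [1,3]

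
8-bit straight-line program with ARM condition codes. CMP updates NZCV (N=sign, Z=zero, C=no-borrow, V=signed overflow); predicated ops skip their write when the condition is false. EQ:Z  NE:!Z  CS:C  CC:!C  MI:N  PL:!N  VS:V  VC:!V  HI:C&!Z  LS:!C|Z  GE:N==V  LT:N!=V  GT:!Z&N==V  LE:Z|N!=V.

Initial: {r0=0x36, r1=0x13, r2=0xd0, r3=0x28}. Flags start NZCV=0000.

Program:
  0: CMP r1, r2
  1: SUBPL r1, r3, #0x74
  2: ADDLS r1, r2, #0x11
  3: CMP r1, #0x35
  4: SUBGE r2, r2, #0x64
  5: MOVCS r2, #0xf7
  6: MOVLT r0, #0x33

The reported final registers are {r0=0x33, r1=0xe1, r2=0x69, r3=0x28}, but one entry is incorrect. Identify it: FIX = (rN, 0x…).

FIX = (r2, 0xf7)

0: ✓ CMP  NZCV=0000
1: ✓ SUBPL  r1←0xb4
2: ✓ ADDLS  r1←0xe1
3: ✓ CMP  NZCV=1010
4: · SUBGE
5: ✓ MOVCS  r2←0xf7
6: ✓ MOVLT  r0←0x33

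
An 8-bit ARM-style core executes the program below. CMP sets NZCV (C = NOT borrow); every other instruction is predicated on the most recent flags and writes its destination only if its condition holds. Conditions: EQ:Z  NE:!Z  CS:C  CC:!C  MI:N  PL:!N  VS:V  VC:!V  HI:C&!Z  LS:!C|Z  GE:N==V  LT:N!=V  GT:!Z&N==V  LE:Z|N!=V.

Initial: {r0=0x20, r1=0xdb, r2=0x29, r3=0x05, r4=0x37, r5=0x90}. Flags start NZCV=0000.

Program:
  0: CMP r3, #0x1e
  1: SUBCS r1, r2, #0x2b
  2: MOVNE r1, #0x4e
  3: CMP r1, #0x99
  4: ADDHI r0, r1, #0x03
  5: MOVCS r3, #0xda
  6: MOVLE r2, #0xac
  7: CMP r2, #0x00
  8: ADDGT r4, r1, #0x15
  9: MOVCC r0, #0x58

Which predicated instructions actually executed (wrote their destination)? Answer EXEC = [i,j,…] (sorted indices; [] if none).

0: ✓ CMP  NZCV=1000
1: · SUBCS
2: ✓ MOVNE  r1←0x4e
3: ✓ CMP  NZCV=1001
4: · ADDHI
5: · MOVCS
6: · MOVLE
7: ✓ CMP  NZCV=0010
8: ✓ ADDGT  r4←0x63
9: · MOVCC

EXEC = [2,8]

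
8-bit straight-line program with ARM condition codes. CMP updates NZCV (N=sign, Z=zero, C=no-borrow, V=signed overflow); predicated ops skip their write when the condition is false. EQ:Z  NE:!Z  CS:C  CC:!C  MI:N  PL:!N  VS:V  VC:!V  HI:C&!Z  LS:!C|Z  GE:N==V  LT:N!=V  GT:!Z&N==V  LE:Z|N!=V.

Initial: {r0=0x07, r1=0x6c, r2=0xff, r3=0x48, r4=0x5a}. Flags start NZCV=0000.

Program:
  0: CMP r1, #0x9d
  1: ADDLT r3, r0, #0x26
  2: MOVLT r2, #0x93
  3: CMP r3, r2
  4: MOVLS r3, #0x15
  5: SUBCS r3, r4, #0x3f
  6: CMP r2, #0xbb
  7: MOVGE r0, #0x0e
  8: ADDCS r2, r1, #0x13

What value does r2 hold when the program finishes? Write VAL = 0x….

[0] flags=1001 → (cmp)
[1] flags=1001 LT?F → skip
[2] flags=1001 LT?F → skip
[3] flags=0000 → (cmp)
[4] flags=0000 LS?T → r3=0x15
[5] flags=0000 CS?F → skip
[6] flags=0010 → (cmp)
[7] flags=0010 GE?T → r0=0x0e
[8] flags=0010 CS?T → r2=0x7f

VAL = 0x7f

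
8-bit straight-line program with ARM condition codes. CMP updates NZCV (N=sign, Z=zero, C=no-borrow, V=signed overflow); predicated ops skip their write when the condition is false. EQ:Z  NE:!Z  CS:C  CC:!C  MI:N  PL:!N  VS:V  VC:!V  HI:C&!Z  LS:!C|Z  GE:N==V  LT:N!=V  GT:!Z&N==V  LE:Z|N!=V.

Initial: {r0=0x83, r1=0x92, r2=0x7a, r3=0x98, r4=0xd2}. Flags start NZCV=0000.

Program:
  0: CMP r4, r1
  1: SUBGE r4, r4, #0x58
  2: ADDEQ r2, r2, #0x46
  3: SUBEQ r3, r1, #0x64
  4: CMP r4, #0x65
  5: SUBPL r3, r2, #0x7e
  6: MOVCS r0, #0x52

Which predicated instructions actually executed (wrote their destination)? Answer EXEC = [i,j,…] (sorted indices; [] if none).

EXEC = [1,5,6]

[0] flags=0010 → (cmp)
[1] flags=0010 GE?T → r4=0x7a
[2] flags=0010 EQ?F → skip
[3] flags=0010 EQ?F → skip
[4] flags=0010 → (cmp)
[5] flags=0010 PL?T → r3=0xfc
[6] flags=0010 CS?T → r0=0x52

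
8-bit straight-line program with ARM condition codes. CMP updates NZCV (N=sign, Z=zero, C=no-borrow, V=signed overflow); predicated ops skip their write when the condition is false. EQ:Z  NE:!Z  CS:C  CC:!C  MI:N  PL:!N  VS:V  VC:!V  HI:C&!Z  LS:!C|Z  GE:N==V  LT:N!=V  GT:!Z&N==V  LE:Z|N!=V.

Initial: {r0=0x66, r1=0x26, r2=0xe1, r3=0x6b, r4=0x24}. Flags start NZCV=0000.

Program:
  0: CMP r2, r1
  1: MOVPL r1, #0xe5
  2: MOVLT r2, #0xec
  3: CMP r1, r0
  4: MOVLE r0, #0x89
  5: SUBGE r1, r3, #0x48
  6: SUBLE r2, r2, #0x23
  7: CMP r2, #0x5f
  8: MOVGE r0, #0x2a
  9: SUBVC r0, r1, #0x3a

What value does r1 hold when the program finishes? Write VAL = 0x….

0: ✓ CMP  NZCV=1010
1: · MOVPL
2: ✓ MOVLT  r2←0xec
3: ✓ CMP  NZCV=1000
4: ✓ MOVLE  r0←0x89
5: · SUBGE
6: ✓ SUBLE  r2←0xc9
7: ✓ CMP  NZCV=0011
8: · MOVGE
9: · SUBVC

VAL = 0x26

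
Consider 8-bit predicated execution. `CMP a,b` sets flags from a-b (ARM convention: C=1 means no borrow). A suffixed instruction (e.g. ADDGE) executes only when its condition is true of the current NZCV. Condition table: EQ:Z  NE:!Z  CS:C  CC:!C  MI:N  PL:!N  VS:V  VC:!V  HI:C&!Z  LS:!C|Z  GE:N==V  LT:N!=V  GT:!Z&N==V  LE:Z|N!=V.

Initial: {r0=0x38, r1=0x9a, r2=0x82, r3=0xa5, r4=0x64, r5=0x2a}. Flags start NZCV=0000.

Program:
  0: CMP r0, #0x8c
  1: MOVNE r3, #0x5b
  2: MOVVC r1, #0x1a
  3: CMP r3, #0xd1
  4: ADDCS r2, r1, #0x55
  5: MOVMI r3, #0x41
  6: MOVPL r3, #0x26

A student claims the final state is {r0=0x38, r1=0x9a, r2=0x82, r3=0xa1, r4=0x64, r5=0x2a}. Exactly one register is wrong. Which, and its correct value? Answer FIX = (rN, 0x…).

[0] flags=1001 → (cmp)
[1] flags=1001 NE?T → r3=0x5b
[2] flags=1001 VC?F → skip
[3] flags=1001 → (cmp)
[4] flags=1001 CS?F → skip
[5] flags=1001 MI?T → r3=0x41
[6] flags=1001 PL?F → skip

FIX = (r3, 0x41)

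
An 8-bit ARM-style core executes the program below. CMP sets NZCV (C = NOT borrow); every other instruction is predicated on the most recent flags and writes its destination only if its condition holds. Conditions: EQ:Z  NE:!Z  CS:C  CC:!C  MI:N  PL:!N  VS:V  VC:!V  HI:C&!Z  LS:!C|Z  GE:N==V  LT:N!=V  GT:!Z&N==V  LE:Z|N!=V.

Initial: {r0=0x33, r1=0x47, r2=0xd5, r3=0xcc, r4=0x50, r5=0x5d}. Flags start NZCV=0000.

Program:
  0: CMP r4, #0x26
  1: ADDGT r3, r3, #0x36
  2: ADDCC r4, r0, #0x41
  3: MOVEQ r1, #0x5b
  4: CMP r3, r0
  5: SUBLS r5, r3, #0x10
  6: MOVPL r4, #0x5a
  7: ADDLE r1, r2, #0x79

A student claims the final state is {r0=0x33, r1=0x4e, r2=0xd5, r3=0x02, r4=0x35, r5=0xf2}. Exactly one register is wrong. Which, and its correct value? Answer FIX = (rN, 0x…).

FIX = (r4, 0x50)

[0] flags=0010 → (cmp)
[1] flags=0010 GT?T → r3=0x02
[2] flags=0010 CC?F → skip
[3] flags=0010 EQ?F → skip
[4] flags=1000 → (cmp)
[5] flags=1000 LS?T → r5=0xf2
[6] flags=1000 PL?F → skip
[7] flags=1000 LE?T → r1=0x4e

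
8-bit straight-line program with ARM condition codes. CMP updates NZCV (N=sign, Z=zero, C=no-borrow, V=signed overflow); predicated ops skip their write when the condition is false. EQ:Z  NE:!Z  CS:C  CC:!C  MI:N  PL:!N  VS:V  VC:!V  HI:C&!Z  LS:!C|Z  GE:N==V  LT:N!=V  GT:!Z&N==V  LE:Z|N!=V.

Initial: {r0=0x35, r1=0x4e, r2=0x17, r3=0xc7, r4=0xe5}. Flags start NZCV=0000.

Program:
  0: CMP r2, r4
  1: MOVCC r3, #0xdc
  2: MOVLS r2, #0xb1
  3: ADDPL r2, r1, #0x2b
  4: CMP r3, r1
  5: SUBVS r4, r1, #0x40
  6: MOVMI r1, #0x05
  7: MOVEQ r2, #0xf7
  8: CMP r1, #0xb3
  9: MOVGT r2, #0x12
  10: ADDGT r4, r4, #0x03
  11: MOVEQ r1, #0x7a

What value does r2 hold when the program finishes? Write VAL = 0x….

VAL = 0x12

0: ✓ CMP  NZCV=0000
1: ✓ MOVCC  r3←0xdc
2: ✓ MOVLS  r2←0xb1
3: ✓ ADDPL  r2←0x79
4: ✓ CMP  NZCV=1010
5: · SUBVS
6: ✓ MOVMI  r1←0x05
7: · MOVEQ
8: ✓ CMP  NZCV=0000
9: ✓ MOVGT  r2←0x12
10: ✓ ADDGT  r4←0xe8
11: · MOVEQ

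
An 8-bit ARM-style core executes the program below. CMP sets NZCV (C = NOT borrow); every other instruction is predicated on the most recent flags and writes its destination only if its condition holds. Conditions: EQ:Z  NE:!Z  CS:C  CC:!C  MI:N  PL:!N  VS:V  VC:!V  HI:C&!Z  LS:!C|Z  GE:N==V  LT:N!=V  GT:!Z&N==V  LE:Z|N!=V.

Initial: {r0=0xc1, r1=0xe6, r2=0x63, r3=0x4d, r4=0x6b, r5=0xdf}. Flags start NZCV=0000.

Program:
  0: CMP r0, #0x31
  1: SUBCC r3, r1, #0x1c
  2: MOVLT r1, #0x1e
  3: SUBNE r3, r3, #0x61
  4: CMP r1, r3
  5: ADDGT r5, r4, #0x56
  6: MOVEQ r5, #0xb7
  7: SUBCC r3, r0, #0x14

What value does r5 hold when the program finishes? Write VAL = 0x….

VAL = 0xc1

0: ✓ CMP  NZCV=1010
1: · SUBCC
2: ✓ MOVLT  r1←0x1e
3: ✓ SUBNE  r3←0xec
4: ✓ CMP  NZCV=0000
5: ✓ ADDGT  r5←0xc1
6: · MOVEQ
7: ✓ SUBCC  r3←0xad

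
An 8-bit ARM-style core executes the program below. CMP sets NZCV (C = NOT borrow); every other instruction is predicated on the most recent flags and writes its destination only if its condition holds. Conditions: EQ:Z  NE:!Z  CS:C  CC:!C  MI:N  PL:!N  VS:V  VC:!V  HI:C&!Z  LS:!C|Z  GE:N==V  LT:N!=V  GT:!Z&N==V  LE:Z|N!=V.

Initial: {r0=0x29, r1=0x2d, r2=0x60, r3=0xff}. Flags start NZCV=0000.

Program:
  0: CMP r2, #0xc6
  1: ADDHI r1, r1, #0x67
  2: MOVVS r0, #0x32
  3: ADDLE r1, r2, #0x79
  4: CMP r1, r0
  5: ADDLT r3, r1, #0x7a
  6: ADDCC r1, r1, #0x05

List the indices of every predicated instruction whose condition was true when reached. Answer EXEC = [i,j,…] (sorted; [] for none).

EXEC = [2,5,6]

[0] flags=1001 → (cmp)
[1] flags=1001 HI?F → skip
[2] flags=1001 VS?T → r0=0x32
[3] flags=1001 LE?F → skip
[4] flags=1000 → (cmp)
[5] flags=1000 LT?T → r3=0xa7
[6] flags=1000 CC?T → r1=0x32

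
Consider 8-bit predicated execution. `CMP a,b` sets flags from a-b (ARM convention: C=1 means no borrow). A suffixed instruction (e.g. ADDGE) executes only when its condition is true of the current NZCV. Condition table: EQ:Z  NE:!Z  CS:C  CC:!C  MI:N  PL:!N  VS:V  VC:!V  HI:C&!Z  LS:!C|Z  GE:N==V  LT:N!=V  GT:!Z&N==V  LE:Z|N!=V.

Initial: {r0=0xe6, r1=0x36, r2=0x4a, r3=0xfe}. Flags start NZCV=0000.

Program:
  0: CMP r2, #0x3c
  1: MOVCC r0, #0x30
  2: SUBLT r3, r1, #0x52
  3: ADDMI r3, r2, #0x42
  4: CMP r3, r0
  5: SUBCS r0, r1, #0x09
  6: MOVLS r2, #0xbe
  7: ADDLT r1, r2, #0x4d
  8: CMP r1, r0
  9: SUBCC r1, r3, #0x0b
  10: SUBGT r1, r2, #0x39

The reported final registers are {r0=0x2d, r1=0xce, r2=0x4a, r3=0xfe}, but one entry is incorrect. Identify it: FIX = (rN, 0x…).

FIX = (r1, 0x11)

[0] flags=0010 → (cmp)
[1] flags=0010 CC?F → skip
[2] flags=0010 LT?F → skip
[3] flags=0010 MI?F → skip
[4] flags=0010 → (cmp)
[5] flags=0010 CS?T → r0=0x2d
[6] flags=0010 LS?F → skip
[7] flags=0010 LT?F → skip
[8] flags=0010 → (cmp)
[9] flags=0010 CC?F → skip
[10] flags=0010 GT?T → r1=0x11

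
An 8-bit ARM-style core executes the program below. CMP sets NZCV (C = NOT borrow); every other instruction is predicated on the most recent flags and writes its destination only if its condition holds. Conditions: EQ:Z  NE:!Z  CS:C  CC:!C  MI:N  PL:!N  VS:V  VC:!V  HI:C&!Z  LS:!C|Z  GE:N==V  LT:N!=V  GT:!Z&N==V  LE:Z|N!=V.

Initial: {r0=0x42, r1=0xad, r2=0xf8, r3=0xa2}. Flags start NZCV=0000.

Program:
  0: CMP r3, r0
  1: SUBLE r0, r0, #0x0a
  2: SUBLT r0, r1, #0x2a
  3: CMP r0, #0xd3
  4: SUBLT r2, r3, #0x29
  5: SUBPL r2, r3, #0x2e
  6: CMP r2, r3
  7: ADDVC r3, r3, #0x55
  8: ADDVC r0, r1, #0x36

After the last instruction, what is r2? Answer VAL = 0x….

[0] flags=0011 → (cmp)
[1] flags=0011 LE?T → r0=0x38
[2] flags=0011 LT?T → r0=0x83
[3] flags=1000 → (cmp)
[4] flags=1000 LT?T → r2=0x79
[5] flags=1000 PL?F → skip
[6] flags=1001 → (cmp)
[7] flags=1001 VC?F → skip
[8] flags=1001 VC?F → skip

VAL = 0x79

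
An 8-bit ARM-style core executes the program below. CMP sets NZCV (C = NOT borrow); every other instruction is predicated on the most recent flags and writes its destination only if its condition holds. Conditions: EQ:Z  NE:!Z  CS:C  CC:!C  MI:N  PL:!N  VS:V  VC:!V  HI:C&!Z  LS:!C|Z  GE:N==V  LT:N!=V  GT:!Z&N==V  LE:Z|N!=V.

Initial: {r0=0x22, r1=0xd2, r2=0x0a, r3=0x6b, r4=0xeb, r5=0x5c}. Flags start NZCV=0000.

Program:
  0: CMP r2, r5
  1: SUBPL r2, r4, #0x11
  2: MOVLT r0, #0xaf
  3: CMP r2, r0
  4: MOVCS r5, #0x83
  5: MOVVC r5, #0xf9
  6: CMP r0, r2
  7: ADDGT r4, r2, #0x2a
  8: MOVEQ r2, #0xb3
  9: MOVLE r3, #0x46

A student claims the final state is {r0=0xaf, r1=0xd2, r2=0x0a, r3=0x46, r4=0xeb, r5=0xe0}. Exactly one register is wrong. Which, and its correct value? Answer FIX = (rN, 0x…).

FIX = (r5, 0xf9)

[0] flags=1000 → (cmp)
[1] flags=1000 PL?F → skip
[2] flags=1000 LT?T → r0=0xaf
[3] flags=0000 → (cmp)
[4] flags=0000 CS?F → skip
[5] flags=0000 VC?T → r5=0xf9
[6] flags=1010 → (cmp)
[7] flags=1010 GT?F → skip
[8] flags=1010 EQ?F → skip
[9] flags=1010 LE?T → r3=0x46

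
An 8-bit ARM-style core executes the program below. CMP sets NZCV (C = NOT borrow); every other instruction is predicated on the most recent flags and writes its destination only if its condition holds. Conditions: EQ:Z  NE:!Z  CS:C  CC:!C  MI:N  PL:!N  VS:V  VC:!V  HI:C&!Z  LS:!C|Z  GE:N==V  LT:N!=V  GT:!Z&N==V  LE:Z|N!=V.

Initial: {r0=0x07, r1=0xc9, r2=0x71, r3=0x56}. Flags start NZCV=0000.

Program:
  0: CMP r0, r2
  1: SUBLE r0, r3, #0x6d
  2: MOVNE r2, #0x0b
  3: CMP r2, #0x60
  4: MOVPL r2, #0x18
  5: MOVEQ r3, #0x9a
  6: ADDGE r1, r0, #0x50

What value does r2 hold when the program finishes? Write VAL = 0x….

VAL = 0x0b

0: ✓ CMP  NZCV=1000
1: ✓ SUBLE  r0←0xe9
2: ✓ MOVNE  r2←0x0b
3: ✓ CMP  NZCV=1000
4: · MOVPL
5: · MOVEQ
6: · ADDGE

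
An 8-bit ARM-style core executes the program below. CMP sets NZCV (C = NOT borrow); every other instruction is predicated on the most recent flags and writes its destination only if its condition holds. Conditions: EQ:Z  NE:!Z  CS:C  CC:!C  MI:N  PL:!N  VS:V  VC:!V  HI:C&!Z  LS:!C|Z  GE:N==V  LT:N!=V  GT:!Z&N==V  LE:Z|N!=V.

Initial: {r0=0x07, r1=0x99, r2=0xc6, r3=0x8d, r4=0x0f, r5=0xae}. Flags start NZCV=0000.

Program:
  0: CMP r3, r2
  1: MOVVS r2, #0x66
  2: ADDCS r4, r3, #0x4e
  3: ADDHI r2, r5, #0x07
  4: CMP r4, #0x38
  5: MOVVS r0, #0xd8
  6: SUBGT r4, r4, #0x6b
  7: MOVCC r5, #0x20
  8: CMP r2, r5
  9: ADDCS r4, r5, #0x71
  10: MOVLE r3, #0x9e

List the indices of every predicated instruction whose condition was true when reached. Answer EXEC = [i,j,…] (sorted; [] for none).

[0] flags=1000 → (cmp)
[1] flags=1000 VS?F → skip
[2] flags=1000 CS?F → skip
[3] flags=1000 HI?F → skip
[4] flags=1000 → (cmp)
[5] flags=1000 VS?F → skip
[6] flags=1000 GT?F → skip
[7] flags=1000 CC?T → r5=0x20
[8] flags=1010 → (cmp)
[9] flags=1010 CS?T → r4=0x91
[10] flags=1010 LE?T → r3=0x9e

EXEC = [7,9,10]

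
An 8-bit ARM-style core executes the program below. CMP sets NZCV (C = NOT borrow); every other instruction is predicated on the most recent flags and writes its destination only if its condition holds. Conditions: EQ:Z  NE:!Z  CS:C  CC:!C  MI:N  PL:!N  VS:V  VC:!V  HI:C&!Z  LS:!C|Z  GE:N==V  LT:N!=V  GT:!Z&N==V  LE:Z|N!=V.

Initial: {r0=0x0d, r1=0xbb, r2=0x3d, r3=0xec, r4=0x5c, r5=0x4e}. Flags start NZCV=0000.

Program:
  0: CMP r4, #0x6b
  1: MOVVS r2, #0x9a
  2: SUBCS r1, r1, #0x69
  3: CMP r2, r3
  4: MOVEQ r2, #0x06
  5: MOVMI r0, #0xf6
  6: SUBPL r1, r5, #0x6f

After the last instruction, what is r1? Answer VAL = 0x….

VAL = 0xdf

0: ✓ CMP  NZCV=1000
1: · MOVVS
2: · SUBCS
3: ✓ CMP  NZCV=0000
4: · MOVEQ
5: · MOVMI
6: ✓ SUBPL  r1←0xdf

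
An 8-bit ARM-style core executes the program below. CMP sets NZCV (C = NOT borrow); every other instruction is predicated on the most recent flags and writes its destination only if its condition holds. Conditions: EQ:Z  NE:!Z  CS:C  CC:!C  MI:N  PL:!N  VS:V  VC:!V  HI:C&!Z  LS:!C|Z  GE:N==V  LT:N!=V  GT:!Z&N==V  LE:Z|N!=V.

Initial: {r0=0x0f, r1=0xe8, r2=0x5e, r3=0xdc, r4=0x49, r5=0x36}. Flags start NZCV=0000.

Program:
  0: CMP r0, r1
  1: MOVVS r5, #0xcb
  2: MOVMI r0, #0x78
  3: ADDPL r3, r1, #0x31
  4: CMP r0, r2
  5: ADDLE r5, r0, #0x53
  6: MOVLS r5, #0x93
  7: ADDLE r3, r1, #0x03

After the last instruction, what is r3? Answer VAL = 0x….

VAL = 0xeb

0: ✓ CMP  NZCV=0000
1: · MOVVS
2: · MOVMI
3: ✓ ADDPL  r3←0x19
4: ✓ CMP  NZCV=1000
5: ✓ ADDLE  r5←0x62
6: ✓ MOVLS  r5←0x93
7: ✓ ADDLE  r3←0xeb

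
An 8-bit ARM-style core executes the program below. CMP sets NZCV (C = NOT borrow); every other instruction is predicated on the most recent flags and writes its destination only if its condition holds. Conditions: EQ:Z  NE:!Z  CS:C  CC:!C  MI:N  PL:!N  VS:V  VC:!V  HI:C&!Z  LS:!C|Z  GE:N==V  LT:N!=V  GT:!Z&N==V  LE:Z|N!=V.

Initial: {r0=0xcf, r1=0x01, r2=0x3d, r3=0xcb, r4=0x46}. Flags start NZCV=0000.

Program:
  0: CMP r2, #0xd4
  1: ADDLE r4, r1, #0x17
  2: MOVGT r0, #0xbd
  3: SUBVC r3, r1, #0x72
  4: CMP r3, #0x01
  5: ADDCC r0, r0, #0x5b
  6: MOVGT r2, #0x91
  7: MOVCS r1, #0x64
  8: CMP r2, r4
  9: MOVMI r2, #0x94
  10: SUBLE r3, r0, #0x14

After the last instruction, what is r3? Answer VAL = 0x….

VAL = 0xa9

[0] flags=0000 → (cmp)
[1] flags=0000 LE?F → skip
[2] flags=0000 GT?T → r0=0xbd
[3] flags=0000 VC?T → r3=0x8f
[4] flags=1010 → (cmp)
[5] flags=1010 CC?F → skip
[6] flags=1010 GT?F → skip
[7] flags=1010 CS?T → r1=0x64
[8] flags=1000 → (cmp)
[9] flags=1000 MI?T → r2=0x94
[10] flags=1000 LE?T → r3=0xa9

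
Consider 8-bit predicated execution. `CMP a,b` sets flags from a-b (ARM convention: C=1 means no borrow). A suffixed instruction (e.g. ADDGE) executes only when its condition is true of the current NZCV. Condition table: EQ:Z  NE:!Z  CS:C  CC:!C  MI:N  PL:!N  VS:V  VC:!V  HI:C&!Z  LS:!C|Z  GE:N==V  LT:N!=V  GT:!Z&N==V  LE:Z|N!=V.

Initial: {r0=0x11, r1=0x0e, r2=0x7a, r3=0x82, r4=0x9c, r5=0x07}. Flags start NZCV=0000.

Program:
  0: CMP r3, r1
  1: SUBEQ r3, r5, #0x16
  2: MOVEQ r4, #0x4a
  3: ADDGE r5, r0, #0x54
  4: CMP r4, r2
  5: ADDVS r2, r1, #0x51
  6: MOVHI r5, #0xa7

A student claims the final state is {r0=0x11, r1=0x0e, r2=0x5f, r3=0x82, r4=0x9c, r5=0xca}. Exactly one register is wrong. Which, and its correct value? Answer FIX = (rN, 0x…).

FIX = (r5, 0xa7)

[0] flags=0011 → (cmp)
[1] flags=0011 EQ?F → skip
[2] flags=0011 EQ?F → skip
[3] flags=0011 GE?F → skip
[4] flags=0011 → (cmp)
[5] flags=0011 VS?T → r2=0x5f
[6] flags=0011 HI?T → r5=0xa7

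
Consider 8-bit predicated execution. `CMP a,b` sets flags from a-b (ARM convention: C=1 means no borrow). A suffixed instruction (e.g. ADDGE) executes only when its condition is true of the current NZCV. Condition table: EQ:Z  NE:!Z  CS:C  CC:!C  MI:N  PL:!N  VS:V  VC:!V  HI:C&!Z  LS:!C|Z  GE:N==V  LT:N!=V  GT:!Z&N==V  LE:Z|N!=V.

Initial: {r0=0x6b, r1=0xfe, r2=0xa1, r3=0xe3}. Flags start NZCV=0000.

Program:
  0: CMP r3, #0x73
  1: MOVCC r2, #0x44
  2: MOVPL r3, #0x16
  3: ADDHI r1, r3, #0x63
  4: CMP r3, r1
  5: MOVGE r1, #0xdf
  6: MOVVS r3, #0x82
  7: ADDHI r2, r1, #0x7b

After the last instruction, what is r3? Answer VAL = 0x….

[0] flags=0011 → (cmp)
[1] flags=0011 CC?F → skip
[2] flags=0011 PL?T → r3=0x16
[3] flags=0011 HI?T → r1=0x79
[4] flags=1000 → (cmp)
[5] flags=1000 GE?F → skip
[6] flags=1000 VS?F → skip
[7] flags=1000 HI?F → skip

VAL = 0x16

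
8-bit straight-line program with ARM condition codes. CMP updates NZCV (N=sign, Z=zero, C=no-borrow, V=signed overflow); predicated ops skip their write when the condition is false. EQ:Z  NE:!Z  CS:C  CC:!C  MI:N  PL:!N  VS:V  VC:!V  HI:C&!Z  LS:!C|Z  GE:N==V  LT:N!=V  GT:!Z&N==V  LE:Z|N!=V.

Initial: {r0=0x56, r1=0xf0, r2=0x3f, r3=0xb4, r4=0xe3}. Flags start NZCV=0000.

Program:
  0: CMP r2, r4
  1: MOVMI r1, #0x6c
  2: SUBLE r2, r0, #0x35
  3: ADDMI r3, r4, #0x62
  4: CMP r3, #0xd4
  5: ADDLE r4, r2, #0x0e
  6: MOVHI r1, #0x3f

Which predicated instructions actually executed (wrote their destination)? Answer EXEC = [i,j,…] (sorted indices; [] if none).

EXEC = [5]

[0] flags=0000 → (cmp)
[1] flags=0000 MI?F → skip
[2] flags=0000 LE?F → skip
[3] flags=0000 MI?F → skip
[4] flags=1000 → (cmp)
[5] flags=1000 LE?T → r4=0x4d
[6] flags=1000 HI?F → skip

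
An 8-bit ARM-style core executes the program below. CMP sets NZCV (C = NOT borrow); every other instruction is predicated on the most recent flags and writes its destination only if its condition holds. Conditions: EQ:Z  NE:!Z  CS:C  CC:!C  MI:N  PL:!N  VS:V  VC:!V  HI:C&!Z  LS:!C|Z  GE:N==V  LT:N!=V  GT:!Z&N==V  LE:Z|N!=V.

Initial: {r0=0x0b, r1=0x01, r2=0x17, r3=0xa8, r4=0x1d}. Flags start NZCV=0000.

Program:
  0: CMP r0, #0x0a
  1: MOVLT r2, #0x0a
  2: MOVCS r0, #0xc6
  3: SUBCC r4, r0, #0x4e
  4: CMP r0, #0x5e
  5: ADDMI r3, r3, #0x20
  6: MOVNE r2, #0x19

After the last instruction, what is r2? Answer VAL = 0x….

[0] flags=0010 → (cmp)
[1] flags=0010 LT?F → skip
[2] flags=0010 CS?T → r0=0xc6
[3] flags=0010 CC?F → skip
[4] flags=0011 → (cmp)
[5] flags=0011 MI?F → skip
[6] flags=0011 NE?T → r2=0x19

VAL = 0x19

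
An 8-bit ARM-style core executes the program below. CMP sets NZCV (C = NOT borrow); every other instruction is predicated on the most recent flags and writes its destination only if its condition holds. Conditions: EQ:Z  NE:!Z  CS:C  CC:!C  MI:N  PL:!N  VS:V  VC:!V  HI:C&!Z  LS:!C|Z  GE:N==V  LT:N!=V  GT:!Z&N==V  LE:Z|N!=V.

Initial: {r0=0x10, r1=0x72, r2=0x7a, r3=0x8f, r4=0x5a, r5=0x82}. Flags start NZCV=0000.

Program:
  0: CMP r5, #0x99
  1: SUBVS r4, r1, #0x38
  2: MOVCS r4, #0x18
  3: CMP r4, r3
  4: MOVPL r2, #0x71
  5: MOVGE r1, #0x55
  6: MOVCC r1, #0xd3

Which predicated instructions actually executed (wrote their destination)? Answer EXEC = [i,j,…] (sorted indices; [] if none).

[0] flags=1000 → (cmp)
[1] flags=1000 VS?F → skip
[2] flags=1000 CS?F → skip
[3] flags=1001 → (cmp)
[4] flags=1001 PL?F → skip
[5] flags=1001 GE?T → r1=0x55
[6] flags=1001 CC?T → r1=0xd3

EXEC = [5,6]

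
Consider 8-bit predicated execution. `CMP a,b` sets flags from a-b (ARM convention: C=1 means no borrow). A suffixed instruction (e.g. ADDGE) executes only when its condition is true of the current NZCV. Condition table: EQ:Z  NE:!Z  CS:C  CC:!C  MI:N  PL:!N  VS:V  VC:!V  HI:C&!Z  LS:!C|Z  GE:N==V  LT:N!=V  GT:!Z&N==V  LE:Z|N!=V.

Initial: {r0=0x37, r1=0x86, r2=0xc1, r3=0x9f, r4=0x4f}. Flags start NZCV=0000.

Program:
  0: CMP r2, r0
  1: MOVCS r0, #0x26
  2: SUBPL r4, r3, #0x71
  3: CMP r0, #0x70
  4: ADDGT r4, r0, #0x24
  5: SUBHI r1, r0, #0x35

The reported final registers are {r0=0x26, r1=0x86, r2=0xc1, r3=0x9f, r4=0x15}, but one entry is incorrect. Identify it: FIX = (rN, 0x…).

[0] flags=1010 → (cmp)
[1] flags=1010 CS?T → r0=0x26
[2] flags=1010 PL?F → skip
[3] flags=1000 → (cmp)
[4] flags=1000 GT?F → skip
[5] flags=1000 HI?F → skip

FIX = (r4, 0x4f)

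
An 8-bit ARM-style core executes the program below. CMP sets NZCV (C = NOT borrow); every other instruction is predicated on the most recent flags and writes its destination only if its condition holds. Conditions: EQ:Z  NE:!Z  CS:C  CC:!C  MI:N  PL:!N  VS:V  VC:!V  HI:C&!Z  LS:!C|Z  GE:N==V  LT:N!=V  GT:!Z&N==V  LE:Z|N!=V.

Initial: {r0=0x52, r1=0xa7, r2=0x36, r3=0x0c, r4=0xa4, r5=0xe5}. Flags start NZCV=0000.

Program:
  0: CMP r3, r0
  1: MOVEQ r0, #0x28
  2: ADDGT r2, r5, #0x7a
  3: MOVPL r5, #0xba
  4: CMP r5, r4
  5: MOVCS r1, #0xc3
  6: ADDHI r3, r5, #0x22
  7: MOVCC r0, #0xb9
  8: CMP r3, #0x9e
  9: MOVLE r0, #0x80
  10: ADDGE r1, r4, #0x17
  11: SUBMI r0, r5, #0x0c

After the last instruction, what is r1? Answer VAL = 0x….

VAL = 0xbb

[0] flags=1000 → (cmp)
[1] flags=1000 EQ?F → skip
[2] flags=1000 GT?F → skip
[3] flags=1000 PL?F → skip
[4] flags=0010 → (cmp)
[5] flags=0010 CS?T → r1=0xc3
[6] flags=0010 HI?T → r3=0x07
[7] flags=0010 CC?F → skip
[8] flags=0000 → (cmp)
[9] flags=0000 LE?F → skip
[10] flags=0000 GE?T → r1=0xbb
[11] flags=0000 MI?F → skip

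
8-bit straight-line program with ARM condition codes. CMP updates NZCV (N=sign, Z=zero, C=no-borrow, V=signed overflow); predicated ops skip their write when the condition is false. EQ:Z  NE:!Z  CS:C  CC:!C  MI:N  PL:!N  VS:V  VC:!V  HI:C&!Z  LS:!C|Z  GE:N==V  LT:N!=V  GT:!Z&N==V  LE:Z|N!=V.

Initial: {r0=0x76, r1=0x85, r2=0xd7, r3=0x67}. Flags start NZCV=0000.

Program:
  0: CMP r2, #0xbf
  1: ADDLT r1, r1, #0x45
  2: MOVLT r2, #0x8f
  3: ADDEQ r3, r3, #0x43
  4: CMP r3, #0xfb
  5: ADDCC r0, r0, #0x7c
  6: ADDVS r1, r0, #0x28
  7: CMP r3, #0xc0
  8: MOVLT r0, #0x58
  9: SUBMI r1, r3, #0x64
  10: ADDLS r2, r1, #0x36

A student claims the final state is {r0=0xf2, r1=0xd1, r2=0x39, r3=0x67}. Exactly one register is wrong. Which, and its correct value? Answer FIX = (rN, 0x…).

FIX = (r1, 0x03)

0: ✓ CMP  NZCV=0010
1: · ADDLT
2: · MOVLT
3: · ADDEQ
4: ✓ CMP  NZCV=0000
5: ✓ ADDCC  r0←0xf2
6: · ADDVS
7: ✓ CMP  NZCV=1001
8: · MOVLT
9: ✓ SUBMI  r1←0x03
10: ✓ ADDLS  r2←0x39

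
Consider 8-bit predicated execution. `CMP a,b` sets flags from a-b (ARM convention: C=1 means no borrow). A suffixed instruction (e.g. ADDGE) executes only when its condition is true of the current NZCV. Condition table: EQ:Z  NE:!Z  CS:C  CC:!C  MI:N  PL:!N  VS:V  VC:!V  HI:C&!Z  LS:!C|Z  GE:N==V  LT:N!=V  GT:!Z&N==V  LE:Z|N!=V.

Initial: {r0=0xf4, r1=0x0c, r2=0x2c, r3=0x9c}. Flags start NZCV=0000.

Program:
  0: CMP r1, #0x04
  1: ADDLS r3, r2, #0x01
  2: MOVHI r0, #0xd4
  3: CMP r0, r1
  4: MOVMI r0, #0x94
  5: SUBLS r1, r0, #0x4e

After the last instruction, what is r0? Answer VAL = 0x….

VAL = 0x94

0: ✓ CMP  NZCV=0010
1: · ADDLS
2: ✓ MOVHI  r0←0xd4
3: ✓ CMP  NZCV=1010
4: ✓ MOVMI  r0←0x94
5: · SUBLS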